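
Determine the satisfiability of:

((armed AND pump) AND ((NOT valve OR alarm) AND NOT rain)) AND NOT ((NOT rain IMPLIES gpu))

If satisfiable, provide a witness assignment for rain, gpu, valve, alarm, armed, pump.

rain = False, gpu = False, valve = True, alarm = True, armed = True, pump = True

  (armed AND pump) AND ((NOT valve OR alarm) AND NOT rain) = True
    armed AND pump = True
    (NOT valve OR alarm) AND NOT rain = True
      NOT valve OR alarm = True
        NOT valve = False
      NOT rain = True
  NOT ((NOT rain IMPLIES gpu)) = True
    NOT rain IMPLIES gpu = False
      NOT rain = True
Both conjuncts True, so the formula holds.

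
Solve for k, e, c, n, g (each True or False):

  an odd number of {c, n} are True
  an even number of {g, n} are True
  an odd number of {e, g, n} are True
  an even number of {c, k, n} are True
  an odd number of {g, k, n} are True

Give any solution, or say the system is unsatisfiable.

k = True; e = True; c = True; n = False; g = False

{c, n}: 1 true → odd ✓
{g, n}: 0 true → even ✓
{e, g, n}: 1 true → odd ✓
{c, k, n}: 2 true → even ✓
{g, k, n}: 1 true → odd ✓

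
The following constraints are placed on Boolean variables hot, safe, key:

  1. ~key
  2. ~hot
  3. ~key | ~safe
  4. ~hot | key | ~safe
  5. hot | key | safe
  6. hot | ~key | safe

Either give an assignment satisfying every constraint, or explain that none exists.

Unit clause (~key) forces key = False.
Unit clause (~hot) forces hot = False.
In (hot | key | safe) only safe is left, so safe = True.
Check each clause:
  (~key): ~key holds.
  (~hot): ~hot holds.
  (~key | ~safe): ~key holds.
  (~hot | key | ~safe): ~hot holds.
  (hot | key | safe): safe holds.
  (hot | ~key | safe): ~key holds.
All clauses satisfied.

hot = False, safe = True, key = False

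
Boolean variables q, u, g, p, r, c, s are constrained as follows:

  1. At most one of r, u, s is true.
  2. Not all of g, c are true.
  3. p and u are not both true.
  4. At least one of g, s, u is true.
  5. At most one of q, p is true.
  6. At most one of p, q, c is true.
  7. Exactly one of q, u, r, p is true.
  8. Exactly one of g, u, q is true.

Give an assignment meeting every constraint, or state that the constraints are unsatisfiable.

q: True, u: False, g: False, p: False, r: False, c: False, s: True

  (1) {r, u, s}: 1 true — at most one ✓
  (2) {g, c}: 0/2 true — not all ✓
  (3) p=F, u=F — not both ✓
  (4) {g, s, u}: 1 true — at least one ✓
  (5) {q, p}: 1 true — at most one ✓
  (6) {p, q, c}: 1 true — at most one ✓
  (7) {q, u, r, p}: 1 true — exactly one ✓
  (8) {g, u, q}: 1 true — exactly one ✓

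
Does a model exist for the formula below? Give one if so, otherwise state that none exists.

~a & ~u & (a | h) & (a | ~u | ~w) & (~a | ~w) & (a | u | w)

a=F; h=T; u=F; w=T

Unit clause (~a) forces a = False.
Unit clause (~u) forces u = False.
In (a | h) only h is left, so h = True.
In (a | u | w) only w is left, so w = True.
All clauses satisfied.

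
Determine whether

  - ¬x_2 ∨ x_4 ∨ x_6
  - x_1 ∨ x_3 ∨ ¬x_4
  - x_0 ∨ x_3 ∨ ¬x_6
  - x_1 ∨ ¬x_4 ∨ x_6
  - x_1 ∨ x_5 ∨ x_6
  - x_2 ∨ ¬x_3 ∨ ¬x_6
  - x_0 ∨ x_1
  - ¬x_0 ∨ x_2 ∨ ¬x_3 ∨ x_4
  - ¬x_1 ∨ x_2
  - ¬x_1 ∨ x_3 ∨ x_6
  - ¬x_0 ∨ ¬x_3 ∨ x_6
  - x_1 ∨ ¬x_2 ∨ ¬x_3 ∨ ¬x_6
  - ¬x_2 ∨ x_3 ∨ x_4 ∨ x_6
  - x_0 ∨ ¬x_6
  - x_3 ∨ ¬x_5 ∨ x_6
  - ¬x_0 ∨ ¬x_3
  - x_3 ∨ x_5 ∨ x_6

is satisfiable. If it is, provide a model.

x_0 = True; x_1 = False; x_2 = True; x_3 = False; x_4 = False; x_5 = False; x_6 = True

Set x_0 = True.
  then (¬x_0 ∨ ¬x_3) forces x_3 = False.
Set x_1 = False.
  then (x_1 ∨ x_3 ∨ ¬x_4) forces x_4 = False.
Set x_2 = True.
  then (¬x_2 ∨ x_4 ∨ x_6) forces x_6 = True.
Set x_5 = False.
All clauses satisfied.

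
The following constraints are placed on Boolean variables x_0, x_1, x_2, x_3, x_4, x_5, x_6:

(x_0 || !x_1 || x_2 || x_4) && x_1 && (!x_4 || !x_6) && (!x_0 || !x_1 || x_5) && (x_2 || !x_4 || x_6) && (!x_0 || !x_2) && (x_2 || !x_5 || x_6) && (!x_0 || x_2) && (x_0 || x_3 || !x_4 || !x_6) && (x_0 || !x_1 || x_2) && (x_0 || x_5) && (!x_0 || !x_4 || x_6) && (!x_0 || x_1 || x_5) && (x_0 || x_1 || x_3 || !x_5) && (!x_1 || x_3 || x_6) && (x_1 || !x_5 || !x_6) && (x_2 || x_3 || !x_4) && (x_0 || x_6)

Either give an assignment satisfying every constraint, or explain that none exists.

Unit clause (x_1) forces x_1 = True.
Try x_0 = True:
  (!x_0 || !x_1 || x_5) forces x_5 = True.
  (!x_0 || !x_2) forces x_2 = False.
  clause (!x_0 || x_2) is falsified — backtrack.
So x_0 = False.
  then (x_0 || !x_1 || x_2) forces x_2 = True.
  then (x_0 || x_5) forces x_5 = True.
  then (x_0 || x_6) forces x_6 = True.
  then (!x_4 || !x_6) forces x_4 = False.
Set x_3 = False.
All clauses satisfied.

x_0 = False, x_1 = True, x_2 = True, x_3 = False, x_4 = False, x_5 = True, x_6 = True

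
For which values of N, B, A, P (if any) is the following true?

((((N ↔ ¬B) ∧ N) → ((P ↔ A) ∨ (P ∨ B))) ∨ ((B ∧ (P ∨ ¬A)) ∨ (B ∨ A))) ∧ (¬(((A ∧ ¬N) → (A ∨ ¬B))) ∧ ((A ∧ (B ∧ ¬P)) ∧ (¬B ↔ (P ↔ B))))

The conjunct ¬(((A ∧ ¬N) → (A ∨ ¬B))) is unsatisfiable on its own:
  N=F, B=F, A=F: evaluates to False.
  N=F, B=F, A=T: evaluates to False.
  N=F, B=T, A=F: evaluates to False.
  N=F, B=T, A=T: evaluates to False.
  N=T, B=F, A=F: evaluates to False.
  N=T, B=F, A=T: evaluates to False.
  N=T, B=T, A=F: evaluates to False.
  N=T, B=T, A=T: evaluates to False.
So the whole conjunction is unsatisfiable.

Unsatisfiable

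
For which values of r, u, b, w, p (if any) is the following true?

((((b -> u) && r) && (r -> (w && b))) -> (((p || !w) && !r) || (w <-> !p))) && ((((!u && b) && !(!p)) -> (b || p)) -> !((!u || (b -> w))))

r=F, u=T, b=T, w=F, p=F

  (((b -> u) && r) && (r -> (w && b))) -> (((p || !w) && !r) || (w <-> !p)) = True
    ((b -> u) && r) && (r -> (w && b)) = False
      (b -> u) && r = False
        b -> u = True
      r -> (w && b) = True
        w && b = False
    ((p || !w) && !r) || (w <-> !p) = True
      (p || !w) && !r = True
        p || !w = True
          !w = True
        !r = True
      w <-> !p = False
        !p = True
  (((!u && b) && !(!p)) -> (b || p)) -> !((!u || (b -> w))) = True
    ((!u && b) && !(!p)) -> (b || p) = True
      (!u && b) && !(!p) = False
        !u && b = False
          !u = False
        !(!p) = False
          !p = True
      b || p = True
    !((!u || (b -> w))) = True
      !u || (b -> w) = False
        !u = False
        b -> w = False
Both conjuncts True, so the formula holds.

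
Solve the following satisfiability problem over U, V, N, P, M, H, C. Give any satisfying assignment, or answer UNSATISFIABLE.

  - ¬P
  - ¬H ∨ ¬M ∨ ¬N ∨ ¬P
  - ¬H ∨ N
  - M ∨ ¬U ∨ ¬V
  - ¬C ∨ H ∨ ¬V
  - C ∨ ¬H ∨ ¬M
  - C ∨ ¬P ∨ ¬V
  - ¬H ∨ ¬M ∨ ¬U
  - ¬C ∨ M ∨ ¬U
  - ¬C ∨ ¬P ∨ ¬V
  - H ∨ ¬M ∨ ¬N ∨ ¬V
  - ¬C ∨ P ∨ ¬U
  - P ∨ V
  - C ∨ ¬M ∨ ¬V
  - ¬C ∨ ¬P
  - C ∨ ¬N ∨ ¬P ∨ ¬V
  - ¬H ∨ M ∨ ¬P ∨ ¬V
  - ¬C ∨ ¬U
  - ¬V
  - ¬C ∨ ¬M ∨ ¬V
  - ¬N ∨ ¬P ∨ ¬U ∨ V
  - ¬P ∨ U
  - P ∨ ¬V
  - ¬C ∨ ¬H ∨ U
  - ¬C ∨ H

No satisfying assignment exists.

Case V = True:
  Clause (¬V) is falsified — contradiction.
Case V = False:
  (¬P) forces P = False.
  Clause (P ∨ V) is falsified — contradiction.
Both cases fail, so the formula is unsatisfiable.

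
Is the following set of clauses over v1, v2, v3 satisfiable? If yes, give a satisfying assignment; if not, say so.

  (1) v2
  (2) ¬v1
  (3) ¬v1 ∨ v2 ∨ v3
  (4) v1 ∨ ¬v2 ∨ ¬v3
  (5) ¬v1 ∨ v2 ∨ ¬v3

v1 = False, v2 = True, v3 = False

Unit clause (v2) forces v2 = True.
Unit clause (¬v1) forces v1 = False.
In (v1 ∨ ¬v2 ∨ ¬v3) only ¬v3 is left, so v3 = False.
Check each clause:
  (v2): v2 holds.
  (¬v1): ¬v1 holds.
  (¬v1 ∨ v2 ∨ v3): ¬v1 holds.
  (v1 ∨ ¬v2 ∨ ¬v3): ¬v3 holds.
  (¬v1 ∨ v2 ∨ ¬v3): ¬v1 holds.
All clauses satisfied.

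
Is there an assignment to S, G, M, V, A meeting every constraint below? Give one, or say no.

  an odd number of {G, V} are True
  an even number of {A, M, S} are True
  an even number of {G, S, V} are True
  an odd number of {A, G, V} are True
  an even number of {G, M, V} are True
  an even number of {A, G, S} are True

S = True; G = True; M = True; V = False; A = False

{G, V}: 1 true → odd ✓
{A, M, S}: 2 true → even ✓
{G, S, V}: 2 true → even ✓
{A, G, V}: 1 true → odd ✓
{G, M, V}: 2 true → even ✓
{A, G, S}: 2 true → even ✓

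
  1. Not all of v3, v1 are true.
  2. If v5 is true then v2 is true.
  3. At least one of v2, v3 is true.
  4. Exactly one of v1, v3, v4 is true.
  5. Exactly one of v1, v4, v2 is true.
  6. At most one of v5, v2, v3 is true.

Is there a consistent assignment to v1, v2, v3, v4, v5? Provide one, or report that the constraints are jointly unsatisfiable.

UNSATISFIABLE

Case v3 = True:
  (1) with v3=T forces v1 = False.
  (4) with v3=T forces v4 = False.
  (5) with v1=F, v4=F forces v2 = True.
  Constraint (6) is violated (v2=T, v3=T) — contradiction.
Case v3 = False:
  (3) with v3=F forces v2 = True.
  (5) with v2=T forces v1 = False.
  (4) with v1=F, v3=F forces v4 = True.
  Constraint (5) is violated (v4=T, v2=T) — contradiction.
Both cases fail — unsatisfiable.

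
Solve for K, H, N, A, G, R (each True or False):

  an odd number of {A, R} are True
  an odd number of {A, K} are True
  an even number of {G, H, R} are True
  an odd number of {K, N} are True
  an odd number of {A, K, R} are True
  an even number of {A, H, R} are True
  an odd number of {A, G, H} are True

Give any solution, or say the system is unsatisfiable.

K=F; H=T; N=T; A=T; G=T; R=F

{A, R}: 1 true → odd ✓
{A, K}: 1 true → odd ✓
{G, H, R}: 2 true → even ✓
{K, N}: 1 true → odd ✓
{A, K, R}: 1 true → odd ✓
{A, H, R}: 2 true → even ✓
{A, G, H}: 3 true → odd ✓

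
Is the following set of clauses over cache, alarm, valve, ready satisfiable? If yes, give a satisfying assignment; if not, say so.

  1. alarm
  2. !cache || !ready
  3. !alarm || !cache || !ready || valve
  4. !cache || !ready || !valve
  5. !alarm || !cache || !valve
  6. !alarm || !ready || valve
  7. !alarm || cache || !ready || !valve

cache = True, alarm = True, valve = False, ready = False

Unit clause (alarm) forces alarm = True.
Set cache = True.
  then (!cache || !ready) forces ready = False.
  then (!alarm || !cache || !valve) forces valve = False.
Check each clause:
  (alarm): alarm holds.
  (!cache || !ready): !ready holds.
  (!alarm || !cache || !ready || valve): !ready holds.
  (!cache || !ready || !valve): !ready holds.
  (!alarm || !cache || !valve): !valve holds.
  (!alarm || !ready || valve): !ready holds.
  (!alarm || cache || !ready || !valve): cache holds.
All clauses satisfied.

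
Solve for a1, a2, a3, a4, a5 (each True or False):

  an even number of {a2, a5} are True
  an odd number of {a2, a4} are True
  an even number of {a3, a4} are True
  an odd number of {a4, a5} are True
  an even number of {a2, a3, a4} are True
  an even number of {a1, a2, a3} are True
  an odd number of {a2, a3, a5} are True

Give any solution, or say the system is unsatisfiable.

a1=T; a2=F; a3=T; a4=T; a5=F

{a2, a5}: 0 true → even ✓
{a2, a4}: 1 true → odd ✓
{a3, a4}: 2 true → even ✓
{a4, a5}: 1 true → odd ✓
{a2, a3, a4}: 2 true → even ✓
{a1, a2, a3}: 2 true → even ✓
{a2, a3, a5}: 1 true → odd ✓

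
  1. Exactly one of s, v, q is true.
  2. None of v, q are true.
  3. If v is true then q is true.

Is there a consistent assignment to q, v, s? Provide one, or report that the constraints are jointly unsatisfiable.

q: False; v: False; s: True

  (1) {s, v, q}: 1 true — exactly one ✓
  (2) {v, q}: 0 true — none ✓
  (3) v=F ⇒ q: vacuous ✓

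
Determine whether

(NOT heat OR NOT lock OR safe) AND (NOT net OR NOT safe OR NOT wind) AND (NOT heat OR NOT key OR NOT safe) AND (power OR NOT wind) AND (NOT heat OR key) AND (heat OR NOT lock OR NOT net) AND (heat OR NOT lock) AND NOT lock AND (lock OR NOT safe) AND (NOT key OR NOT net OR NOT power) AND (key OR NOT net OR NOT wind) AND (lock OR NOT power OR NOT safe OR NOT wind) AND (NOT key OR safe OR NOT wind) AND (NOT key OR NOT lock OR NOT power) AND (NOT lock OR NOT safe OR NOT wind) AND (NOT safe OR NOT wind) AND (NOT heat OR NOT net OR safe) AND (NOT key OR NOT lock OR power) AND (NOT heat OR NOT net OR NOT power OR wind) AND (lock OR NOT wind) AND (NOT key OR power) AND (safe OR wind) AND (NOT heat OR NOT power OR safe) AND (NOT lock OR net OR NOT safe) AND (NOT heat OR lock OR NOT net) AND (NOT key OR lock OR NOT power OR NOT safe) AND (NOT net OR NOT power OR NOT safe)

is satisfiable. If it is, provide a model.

Case lock = True:
  Clause (NOT lock) is falsified — contradiction.
Case lock = False:
  (lock OR NOT safe) forces safe = False.
  (lock OR NOT wind) forces wind = False.
  Clause (safe OR wind) is falsified — contradiction.
Both cases fail, so the formula is unsatisfiable.

Unsatisfiable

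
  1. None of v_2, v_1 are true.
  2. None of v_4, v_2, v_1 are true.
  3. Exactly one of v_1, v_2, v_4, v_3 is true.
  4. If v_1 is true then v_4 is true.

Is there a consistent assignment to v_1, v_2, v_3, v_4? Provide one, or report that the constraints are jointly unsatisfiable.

v_1: False, v_2: False, v_3: True, v_4: False

  (1) {v_2, v_1}: 0 true — none ✓
  (2) {v_4, v_2, v_1}: 0 true — none ✓
  (3) {v_1, v_2, v_4, v_3}: 1 true — exactly one ✓
  (4) v_1=F ⇒ v_4: vacuous ✓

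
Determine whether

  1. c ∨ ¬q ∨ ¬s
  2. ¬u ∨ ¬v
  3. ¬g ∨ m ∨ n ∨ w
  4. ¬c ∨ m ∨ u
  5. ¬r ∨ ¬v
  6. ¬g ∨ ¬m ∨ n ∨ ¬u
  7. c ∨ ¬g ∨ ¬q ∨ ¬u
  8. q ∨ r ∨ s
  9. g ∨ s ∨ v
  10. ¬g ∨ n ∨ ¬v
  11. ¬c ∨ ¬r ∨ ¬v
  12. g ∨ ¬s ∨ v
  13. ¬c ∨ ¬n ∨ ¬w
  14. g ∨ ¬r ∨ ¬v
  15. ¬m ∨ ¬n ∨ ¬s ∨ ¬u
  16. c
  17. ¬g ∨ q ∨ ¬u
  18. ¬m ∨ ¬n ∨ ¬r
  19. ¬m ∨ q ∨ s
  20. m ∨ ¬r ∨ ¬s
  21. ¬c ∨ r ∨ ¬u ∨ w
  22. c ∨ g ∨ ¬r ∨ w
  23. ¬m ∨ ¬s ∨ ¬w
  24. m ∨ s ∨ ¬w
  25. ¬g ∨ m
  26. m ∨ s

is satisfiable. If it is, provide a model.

w: True, n: False, u: False, g: False, v: True, q: True, s: False, r: False, c: True, m: True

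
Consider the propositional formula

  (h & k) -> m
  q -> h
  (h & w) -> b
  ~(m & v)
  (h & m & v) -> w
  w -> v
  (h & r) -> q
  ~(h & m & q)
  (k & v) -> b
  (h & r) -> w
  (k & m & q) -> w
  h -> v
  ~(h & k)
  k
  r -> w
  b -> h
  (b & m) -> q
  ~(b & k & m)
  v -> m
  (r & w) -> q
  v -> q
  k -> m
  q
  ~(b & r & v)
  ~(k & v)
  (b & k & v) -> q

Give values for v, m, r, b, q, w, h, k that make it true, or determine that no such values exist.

Case q = True:
  (h | ~q) forces h = True.
  (~h | ~k) forces k = False.
  Clause (k) is falsified — contradiction.
Case q = False:
  Clause (q) is falsified — contradiction.
Both cases fail, so the formula is unsatisfiable.

Unsatisfiable — no assignment works.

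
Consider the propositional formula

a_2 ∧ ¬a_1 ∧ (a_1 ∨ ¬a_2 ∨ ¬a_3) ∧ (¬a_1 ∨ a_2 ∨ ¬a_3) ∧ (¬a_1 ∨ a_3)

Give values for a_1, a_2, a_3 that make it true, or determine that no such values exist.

a_1: False, a_2: True, a_3: False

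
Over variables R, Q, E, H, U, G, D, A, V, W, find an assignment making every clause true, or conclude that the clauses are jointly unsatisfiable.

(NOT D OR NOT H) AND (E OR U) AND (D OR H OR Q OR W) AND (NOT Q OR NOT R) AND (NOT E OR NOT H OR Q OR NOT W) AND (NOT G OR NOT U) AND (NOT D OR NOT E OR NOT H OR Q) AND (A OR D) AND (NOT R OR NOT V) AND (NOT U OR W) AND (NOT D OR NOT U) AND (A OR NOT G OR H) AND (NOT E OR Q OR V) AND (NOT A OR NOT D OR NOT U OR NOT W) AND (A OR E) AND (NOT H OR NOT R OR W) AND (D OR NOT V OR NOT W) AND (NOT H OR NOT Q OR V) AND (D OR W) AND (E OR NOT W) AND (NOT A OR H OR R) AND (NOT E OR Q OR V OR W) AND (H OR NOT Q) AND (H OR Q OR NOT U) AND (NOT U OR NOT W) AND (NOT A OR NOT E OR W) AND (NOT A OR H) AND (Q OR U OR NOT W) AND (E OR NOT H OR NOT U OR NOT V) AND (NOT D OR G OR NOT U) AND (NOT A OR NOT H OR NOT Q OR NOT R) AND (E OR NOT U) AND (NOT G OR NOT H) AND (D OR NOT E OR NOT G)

Set R = False.
Set Q = False.
Try E = False:
  (E OR U) forces U = True.
  clause (E OR NOT U) is falsified — backtrack.
So E = True.
  then (NOT E OR Q OR V) forces V = True.
Set H = False.
  then (NOT A OR H OR R) forces A = False.
  then (H OR Q OR NOT U) forces U = False.
  then (Q OR U OR NOT W) forces W = False.
  then (D OR H OR Q OR W) forces D = True.
  then (A OR NOT G OR H) forces G = False.
All clauses satisfied.

R: False, Q: False, E: True, H: False, U: False, G: False, D: True, A: False, V: True, W: False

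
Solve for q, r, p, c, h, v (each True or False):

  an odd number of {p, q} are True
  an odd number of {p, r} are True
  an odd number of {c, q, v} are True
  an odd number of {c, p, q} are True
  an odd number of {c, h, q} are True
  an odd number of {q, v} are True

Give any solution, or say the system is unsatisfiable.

q: False; r: False; p: True; c: False; h: True; v: True

{p, q}: 1 true → odd ✓
{p, r}: 1 true → odd ✓
{c, q, v}: 1 true → odd ✓
{c, p, q}: 1 true → odd ✓
{c, h, q}: 1 true → odd ✓
{q, v}: 1 true → odd ✓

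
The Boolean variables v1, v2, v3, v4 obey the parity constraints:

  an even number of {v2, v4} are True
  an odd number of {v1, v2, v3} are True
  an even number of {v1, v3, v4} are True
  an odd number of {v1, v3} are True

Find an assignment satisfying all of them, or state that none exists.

UNSATISFIABLE

Adding constraints 1, 2, 3 mod 2: every variable appears an even number of times on the left, so the left side is 0.
But the right sides sum to 1 (mod 2). 0 ≠ 1 — the system is inconsistent.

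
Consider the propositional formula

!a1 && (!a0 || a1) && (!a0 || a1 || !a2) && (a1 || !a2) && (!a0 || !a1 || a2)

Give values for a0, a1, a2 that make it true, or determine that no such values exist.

a0 = False, a1 = False, a2 = False

Unit clause (!a1) forces a1 = False.
In (!a0 || a1) only !a0 is left, so a0 = False.
In (a1 || !a2) only !a2 is left, so a2 = False.
Check each clause:
  (!a1): !a1 holds.
  (!a0 || a1): !a0 holds.
  (!a0 || a1 || !a2): !a0 holds.
  (a1 || !a2): !a2 holds.
  (!a0 || !a1 || a2): !a0 holds.
All clauses satisfied.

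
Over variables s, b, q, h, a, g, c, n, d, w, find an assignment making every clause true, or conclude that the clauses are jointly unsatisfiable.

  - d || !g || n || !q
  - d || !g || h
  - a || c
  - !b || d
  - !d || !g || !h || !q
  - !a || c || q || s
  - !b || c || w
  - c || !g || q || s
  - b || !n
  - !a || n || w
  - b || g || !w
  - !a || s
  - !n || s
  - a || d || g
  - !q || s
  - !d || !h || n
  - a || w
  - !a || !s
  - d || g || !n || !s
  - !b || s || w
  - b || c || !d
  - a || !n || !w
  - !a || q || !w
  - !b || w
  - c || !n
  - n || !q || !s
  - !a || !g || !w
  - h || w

s = True; b = True; q = False; h = False; a = False; g = True; c = True; n = False; d = True; w = True

Set s = True.
  then (!a || !s) forces a = False.
  then (a || c) forces c = True.
  then (a || w) forces w = True.
  then (a || !n || !w) forces n = False.
  then (n || !q || !s) forces q = False.
Set b = True.
  then (!b || d) forces d = True.
  then (!d || !h || n) forces h = False.
Set g = True.
All clauses satisfied.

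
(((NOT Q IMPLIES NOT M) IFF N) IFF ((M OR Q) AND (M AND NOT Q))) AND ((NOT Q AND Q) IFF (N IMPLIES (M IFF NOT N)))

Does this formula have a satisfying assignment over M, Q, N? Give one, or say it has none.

UNSATISFIABLE

Case Q = True: the formula simplifies to NOT N AND NOT ((N IMPLIES (M IFF NOT N))).
  N = True: the conjunct NOT N is False.
  N = False: the conjunct NOT ((N IMPLIES (M IFF NOT N))) becomes NOT ((False IMPLIES M)) = False.
Case Q = False: the formula simplifies to ((NOT M IFF N) IFF (M AND M)) AND NOT ((N IMPLIES (M IFF NOT N))).
  N = True: simplifies to (NOT M IFF (M AND M)) AND NOT (NOT M).
    M = True: the conjunct NOT M IFF (M AND M) becomes NOT True IFF (True AND True) = False.
    M = False: the conjunct NOT M IFF (M AND M) becomes NOT False IFF (False AND False) = False.
  N = False: the conjunct NOT ((N IMPLIES (M IFF NOT N))) becomes NOT ((False IMPLIES M)) = False.
Both cases fail — unsatisfiable.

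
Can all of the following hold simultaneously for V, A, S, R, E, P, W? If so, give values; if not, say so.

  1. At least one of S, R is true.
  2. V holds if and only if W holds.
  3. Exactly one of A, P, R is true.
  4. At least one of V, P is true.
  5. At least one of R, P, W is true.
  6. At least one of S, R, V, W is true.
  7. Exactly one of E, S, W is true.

V = True, A = False, S = False, R = True, E = False, P = False, W = True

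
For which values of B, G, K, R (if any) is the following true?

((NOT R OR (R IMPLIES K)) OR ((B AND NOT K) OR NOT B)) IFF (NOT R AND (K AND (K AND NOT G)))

B = True, G = False, K = True, R = False

  ((NOT R OR (R IMPLIES K)) OR ((B AND NOT K) OR NOT B)) IFF (NOT R AND (K AND (K AND NOT G))) = True
    (NOT R OR (R IMPLIES K)) OR ((B AND NOT K) OR NOT B) = True
      NOT R OR (R IMPLIES K) = True
        NOT R = True
        R IMPLIES K = True
      (B AND NOT K) OR NOT B = False
        B AND NOT K = False
          NOT K = False
        NOT B = False
    NOT R AND (K AND (K AND NOT G)) = True
      NOT R = True
      K AND (K AND NOT G) = True
        K AND NOT G = True
          NOT G = True
The formula evaluates to True.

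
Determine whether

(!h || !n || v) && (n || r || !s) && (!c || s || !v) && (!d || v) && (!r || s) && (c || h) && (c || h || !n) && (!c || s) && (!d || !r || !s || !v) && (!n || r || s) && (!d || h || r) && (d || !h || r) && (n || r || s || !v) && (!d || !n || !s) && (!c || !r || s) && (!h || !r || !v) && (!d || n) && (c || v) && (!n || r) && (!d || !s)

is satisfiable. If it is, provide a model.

h = False, c = True, d = False, r = True, s = True, n = True, v = False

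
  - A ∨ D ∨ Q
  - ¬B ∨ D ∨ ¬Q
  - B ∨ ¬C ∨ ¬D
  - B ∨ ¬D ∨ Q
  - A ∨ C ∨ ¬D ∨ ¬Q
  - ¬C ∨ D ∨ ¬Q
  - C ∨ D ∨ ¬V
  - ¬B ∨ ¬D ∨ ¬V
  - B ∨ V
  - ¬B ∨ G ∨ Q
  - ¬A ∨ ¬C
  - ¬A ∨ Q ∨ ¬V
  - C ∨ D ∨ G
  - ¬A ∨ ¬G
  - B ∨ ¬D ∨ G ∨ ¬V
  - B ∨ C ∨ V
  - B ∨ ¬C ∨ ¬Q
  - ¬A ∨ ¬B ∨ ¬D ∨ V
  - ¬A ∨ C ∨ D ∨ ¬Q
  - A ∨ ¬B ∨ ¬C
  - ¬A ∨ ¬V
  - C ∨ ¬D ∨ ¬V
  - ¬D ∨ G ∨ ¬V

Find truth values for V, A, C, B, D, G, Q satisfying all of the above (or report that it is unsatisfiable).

Set V = False.
  then (B ∨ V) forces B = True.
Set A = False.
  then (A ∨ ¬B ∨ ¬C) forces C = False.
Set D = True.
  then (A ∨ C ∨ ¬D ∨ ¬Q) forces Q = False.
  then (¬B ∨ G ∨ Q) forces G = True.
All clauses satisfied.

V = False, A = False, C = False, B = True, D = True, G = True, Q = False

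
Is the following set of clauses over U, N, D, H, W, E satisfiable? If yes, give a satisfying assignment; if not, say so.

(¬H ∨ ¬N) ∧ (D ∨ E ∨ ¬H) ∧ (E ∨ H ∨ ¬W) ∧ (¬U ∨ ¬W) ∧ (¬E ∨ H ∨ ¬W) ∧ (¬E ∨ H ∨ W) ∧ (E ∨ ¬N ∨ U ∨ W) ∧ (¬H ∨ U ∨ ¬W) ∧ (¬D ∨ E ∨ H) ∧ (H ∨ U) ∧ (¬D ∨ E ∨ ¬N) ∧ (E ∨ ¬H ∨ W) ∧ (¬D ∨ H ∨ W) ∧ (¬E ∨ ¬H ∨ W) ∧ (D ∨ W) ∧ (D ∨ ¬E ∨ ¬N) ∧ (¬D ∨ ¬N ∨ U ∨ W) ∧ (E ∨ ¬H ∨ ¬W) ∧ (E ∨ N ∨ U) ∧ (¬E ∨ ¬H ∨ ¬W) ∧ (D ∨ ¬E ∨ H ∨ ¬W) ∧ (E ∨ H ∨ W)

Case W = True:
  (¬U ∨ ¬W) forces U = False.
  (¬H ∨ U ∨ ¬W) forces H = False.
  Clause (H ∨ U) is falsified — contradiction.
Case W = False:
  (D ∨ W) forces D = True.
  (¬D ∨ H ∨ W) forces H = True.
  (¬H ∨ ¬N) forces N = False.
  (E ∨ ¬H ∨ W) forces E = True.
  Clause (¬E ∨ ¬H ∨ W) is falsified — contradiction.
Both cases fail, so the formula is unsatisfiable.

The formula is unsatisfiable.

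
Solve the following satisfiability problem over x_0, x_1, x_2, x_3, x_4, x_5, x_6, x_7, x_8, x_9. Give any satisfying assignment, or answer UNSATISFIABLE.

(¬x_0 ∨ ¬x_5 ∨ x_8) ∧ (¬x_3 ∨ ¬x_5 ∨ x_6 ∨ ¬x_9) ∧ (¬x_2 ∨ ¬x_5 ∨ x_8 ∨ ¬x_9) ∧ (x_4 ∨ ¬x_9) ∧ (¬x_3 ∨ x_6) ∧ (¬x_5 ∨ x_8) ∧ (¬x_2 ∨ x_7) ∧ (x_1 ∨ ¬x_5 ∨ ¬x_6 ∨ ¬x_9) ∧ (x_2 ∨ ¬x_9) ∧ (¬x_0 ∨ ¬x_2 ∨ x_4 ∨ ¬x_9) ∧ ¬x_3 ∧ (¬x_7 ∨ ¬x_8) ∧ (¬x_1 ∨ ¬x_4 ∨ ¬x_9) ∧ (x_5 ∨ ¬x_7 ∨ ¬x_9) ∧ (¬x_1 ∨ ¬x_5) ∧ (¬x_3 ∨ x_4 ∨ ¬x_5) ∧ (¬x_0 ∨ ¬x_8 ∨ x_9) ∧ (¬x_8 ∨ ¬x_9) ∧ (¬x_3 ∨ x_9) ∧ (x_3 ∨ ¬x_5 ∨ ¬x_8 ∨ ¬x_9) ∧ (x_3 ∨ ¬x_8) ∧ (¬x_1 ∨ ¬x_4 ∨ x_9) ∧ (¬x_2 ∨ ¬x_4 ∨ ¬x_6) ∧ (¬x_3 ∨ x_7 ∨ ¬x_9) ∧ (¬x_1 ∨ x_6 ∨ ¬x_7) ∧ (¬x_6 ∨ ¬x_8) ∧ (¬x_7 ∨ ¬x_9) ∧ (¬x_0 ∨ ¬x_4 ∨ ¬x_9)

x_0 = False, x_1 = False, x_2 = False, x_3 = False, x_4 = True, x_5 = False, x_6 = False, x_7 = True, x_8 = False, x_9 = False

Unit clause (¬x_3) forces x_3 = False.
In (x_3 ∨ ¬x_8) only ¬x_8 is left, so x_8 = False.
In (¬x_5 ∨ x_8) only ¬x_5 is left, so x_5 = False.
Set x_0 = False.
Set x_1 = False.
Set x_2 = False.
  then (x_2 ∨ ¬x_9) forces x_9 = False.
Set x_4 = True.
Set x_6 = False.
Set x_7 = True.
All clauses satisfied.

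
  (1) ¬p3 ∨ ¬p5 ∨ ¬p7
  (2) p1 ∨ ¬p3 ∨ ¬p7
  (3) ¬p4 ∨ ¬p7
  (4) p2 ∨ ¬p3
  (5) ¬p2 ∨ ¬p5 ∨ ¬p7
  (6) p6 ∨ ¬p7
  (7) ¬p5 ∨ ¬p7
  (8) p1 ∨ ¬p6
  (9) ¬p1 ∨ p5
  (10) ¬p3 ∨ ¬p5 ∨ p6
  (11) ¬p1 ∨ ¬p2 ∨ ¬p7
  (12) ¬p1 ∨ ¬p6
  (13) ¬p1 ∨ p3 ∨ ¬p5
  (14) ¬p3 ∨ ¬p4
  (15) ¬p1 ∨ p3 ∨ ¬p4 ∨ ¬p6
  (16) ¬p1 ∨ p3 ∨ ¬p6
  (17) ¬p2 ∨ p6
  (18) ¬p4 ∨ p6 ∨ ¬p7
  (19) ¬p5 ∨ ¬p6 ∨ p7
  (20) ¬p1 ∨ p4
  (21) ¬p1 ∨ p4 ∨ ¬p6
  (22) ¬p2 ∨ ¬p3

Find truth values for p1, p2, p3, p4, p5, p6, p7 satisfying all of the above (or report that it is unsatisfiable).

p1=F; p2=F; p3=F; p4=T; p5=T; p6=F; p7=F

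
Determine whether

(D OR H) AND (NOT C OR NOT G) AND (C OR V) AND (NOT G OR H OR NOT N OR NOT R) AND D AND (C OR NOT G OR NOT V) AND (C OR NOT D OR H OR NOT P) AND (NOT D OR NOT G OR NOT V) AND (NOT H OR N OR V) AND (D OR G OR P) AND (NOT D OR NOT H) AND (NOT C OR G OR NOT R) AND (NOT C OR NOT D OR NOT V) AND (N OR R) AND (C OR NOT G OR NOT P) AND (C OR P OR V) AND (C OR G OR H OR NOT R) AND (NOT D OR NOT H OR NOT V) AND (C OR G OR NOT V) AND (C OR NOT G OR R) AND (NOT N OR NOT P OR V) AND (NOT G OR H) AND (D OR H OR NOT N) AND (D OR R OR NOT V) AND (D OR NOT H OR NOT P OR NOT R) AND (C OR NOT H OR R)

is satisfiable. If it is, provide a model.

V = False; R = False; H = False; C = True; G = False; P = False; N = True; D = True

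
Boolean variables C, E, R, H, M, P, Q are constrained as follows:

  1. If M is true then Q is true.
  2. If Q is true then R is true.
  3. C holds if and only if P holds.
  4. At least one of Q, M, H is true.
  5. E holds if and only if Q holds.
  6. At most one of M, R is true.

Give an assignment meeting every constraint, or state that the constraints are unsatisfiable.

C = True, E = False, R = False, H = True, M = False, P = True, Q = False

  (1) M=F ⇒ Q: vacuous ✓
  (2) Q=F ⇒ R: vacuous ✓
  (3) C=T, P=T — same ✓
  (4) {Q, M, H}: 1 true — at least one ✓
  (5) E=F, Q=F — same ✓
  (6) {M, R}: 0 true — at most one ✓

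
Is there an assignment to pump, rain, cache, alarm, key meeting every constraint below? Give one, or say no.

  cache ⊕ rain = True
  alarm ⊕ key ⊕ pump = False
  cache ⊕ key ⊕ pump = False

pump: True, rain: True, cache: False, alarm: False, key: True

cache ⊕ rain = F ⊕ T = True ✓
alarm ⊕ key ⊕ pump = F ⊕ T ⊕ T = False ✓
cache ⊕ key ⊕ pump = F ⊕ T ⊕ T = False ✓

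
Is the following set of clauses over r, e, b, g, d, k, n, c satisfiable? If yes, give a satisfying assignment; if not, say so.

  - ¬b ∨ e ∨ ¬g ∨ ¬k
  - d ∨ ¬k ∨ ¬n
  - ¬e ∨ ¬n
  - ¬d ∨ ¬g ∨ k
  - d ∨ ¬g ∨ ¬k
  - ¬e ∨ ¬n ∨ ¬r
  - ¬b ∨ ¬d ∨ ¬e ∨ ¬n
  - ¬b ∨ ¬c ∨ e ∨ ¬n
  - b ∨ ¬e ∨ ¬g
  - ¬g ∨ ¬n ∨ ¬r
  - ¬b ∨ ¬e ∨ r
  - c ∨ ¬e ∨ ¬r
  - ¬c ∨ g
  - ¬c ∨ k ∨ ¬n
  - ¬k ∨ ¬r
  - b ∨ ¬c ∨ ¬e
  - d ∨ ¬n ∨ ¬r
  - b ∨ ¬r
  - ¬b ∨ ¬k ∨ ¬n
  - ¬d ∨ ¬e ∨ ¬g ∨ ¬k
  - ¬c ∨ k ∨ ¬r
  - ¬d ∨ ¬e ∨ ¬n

Set r = False.
Set e = False.
Set b = True.
Set g = False.
  then (¬c ∨ g) forces c = False.
Set d = True.
Set k = False.
Set n = True.
All clauses satisfied.

r = False, e = False, b = True, g = False, d = True, k = False, n = True, c = False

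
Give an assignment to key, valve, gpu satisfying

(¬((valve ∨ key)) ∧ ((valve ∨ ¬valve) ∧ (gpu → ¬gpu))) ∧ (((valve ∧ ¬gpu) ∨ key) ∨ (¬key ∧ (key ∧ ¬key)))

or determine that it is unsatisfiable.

Unsatisfiable

Case key = True: the conjunct ¬((valve ∨ key)) becomes ¬((valve ∨ True)) = False.
Case key = False: the formula simplifies to (¬valve ∧ ((valve ∨ ¬valve) ∧ (gpu → ¬gpu))) ∧ (valve ∧ ¬gpu).
  valve = True: the conjunct ¬valve is False.
  valve = False: the conjunct valve is False.
Both cases fail — unsatisfiable.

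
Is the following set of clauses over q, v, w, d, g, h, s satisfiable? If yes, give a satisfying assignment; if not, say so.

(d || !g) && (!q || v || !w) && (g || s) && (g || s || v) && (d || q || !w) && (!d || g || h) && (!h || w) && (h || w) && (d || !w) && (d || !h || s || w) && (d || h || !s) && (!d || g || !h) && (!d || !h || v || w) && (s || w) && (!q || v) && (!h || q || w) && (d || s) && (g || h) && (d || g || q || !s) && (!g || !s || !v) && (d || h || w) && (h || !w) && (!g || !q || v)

q=T, v=T, w=T, d=T, g=T, h=T, s=F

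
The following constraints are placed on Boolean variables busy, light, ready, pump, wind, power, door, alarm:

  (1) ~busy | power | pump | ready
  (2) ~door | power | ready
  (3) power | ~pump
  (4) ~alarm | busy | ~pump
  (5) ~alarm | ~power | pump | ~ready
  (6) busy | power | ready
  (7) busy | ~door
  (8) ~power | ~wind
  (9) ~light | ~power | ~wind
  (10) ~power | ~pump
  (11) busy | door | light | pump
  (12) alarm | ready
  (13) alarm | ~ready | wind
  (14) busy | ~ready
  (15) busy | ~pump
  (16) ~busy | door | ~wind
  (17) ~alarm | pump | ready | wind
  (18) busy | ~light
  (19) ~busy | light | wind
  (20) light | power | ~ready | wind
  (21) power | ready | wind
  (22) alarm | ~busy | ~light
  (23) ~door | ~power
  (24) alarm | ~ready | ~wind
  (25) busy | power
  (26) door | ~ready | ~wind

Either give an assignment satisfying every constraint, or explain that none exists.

Set busy = True.
Set light = True.
  then (alarm | ~busy | ~light) forces alarm = True.
Set ready = True.
Try pump = True:
  (power | ~pump) forces power = True.
  clause (~power | ~pump) is falsified — backtrack.
So pump = False.
  then (~alarm | ~power | pump | ~ready) forces power = False.
Set wind = True.
  then (~busy | door | ~wind) forces door = True.
All clauses satisfied.

busy=T, light=T, ready=T, pump=F, wind=T, power=F, door=T, alarm=T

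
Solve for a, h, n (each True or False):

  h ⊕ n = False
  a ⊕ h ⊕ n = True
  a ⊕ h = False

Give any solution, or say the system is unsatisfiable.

a = True; h = True; n = True

h ⊕ n = T ⊕ T = False ✓
a ⊕ h ⊕ n = T ⊕ T ⊕ T = True ✓
a ⊕ h = T ⊕ T = False ✓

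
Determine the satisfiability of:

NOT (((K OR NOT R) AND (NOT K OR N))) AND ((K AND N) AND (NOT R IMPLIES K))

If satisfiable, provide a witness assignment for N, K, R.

Case K = True: the formula simplifies to NOT N AND N.
  N = True: the conjunct NOT N is False.
  N = False: the conjunct N is False.
Case K = False: the conjunct K is False.
Both cases fail — unsatisfiable.

UNSATISFIABLE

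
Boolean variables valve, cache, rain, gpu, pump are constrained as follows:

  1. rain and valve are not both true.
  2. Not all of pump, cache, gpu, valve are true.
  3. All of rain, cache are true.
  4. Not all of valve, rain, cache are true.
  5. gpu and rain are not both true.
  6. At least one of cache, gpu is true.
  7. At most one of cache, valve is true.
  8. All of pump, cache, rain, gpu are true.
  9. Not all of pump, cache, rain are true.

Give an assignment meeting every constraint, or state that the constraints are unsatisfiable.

The formula is unsatisfiable.

Case gpu = True:
  (3) forces rain = True.
  Constraint (5) is violated (gpu=T, rain=T) — contradiction.
Case gpu = False:
  Constraint (8) is violated (gpu=F) — contradiction.
Both cases fail — unsatisfiable.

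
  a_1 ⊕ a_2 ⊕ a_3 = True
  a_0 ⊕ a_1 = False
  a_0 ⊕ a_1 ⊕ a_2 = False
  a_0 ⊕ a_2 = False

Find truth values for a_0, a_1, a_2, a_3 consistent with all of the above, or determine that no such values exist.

a_0=F, a_1=F, a_2=F, a_3=T

a_1 ⊕ a_2 ⊕ a_3 = F ⊕ F ⊕ T = True ✓
a_0 ⊕ a_1 = F ⊕ F = False ✓
a_0 ⊕ a_1 ⊕ a_2 = F ⊕ F ⊕ F = False ✓
a_0 ⊕ a_2 = F ⊕ F = False ✓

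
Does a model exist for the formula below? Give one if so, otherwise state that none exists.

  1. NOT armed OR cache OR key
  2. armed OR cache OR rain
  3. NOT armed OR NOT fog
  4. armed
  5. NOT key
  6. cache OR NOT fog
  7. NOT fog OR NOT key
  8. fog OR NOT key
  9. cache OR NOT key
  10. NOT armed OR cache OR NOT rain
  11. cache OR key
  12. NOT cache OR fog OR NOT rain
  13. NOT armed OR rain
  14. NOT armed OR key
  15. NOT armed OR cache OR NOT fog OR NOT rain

No satisfying assignment exists.

Case key = True:
  Clause (NOT key) is falsified — contradiction.
Case key = False:
  (armed) forces armed = True.
  Clause (NOT armed OR key) is falsified — contradiction.
Both cases fail, so the formula is unsatisfiable.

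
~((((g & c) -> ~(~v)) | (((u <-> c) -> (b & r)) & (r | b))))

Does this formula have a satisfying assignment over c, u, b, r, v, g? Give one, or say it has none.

c = True; u = True; b = True; r = False; v = False; g = True

  ~((((g & c) -> ~(~v)) | (((u <-> c) -> (b & r)) & (r | b)))) = True
    ((g & c) -> ~(~v)) | (((u <-> c) -> (b & r)) & (r | b)) = False
      (g & c) -> ~(~v) = False
        g & c = True
        ~(~v) = False
          ~v = True
      ((u <-> c) -> (b & r)) & (r | b) = False
        (u <-> c) -> (b & r) = False
          u <-> c = True
          b & r = False
        r | b = True
The formula evaluates to True.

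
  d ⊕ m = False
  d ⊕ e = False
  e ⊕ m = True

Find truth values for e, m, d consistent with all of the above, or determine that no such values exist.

No satisfying assignment exists.

Adding constraints 1, 2, 3 mod 2: every variable appears an even number of times on the left, so the left side is 0.
But the right sides sum to 1 (mod 2). 0 ≠ 1 — the system is inconsistent.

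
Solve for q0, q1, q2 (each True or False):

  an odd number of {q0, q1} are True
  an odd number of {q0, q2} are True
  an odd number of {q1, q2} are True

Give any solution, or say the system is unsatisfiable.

No satisfying assignment exists.

Adding constraints 1, 2, 3 mod 2: every variable appears an even number of times on the left, so the left side is 0.
But the right sides sum to 1 (mod 2). 0 ≠ 1 — the system is inconsistent.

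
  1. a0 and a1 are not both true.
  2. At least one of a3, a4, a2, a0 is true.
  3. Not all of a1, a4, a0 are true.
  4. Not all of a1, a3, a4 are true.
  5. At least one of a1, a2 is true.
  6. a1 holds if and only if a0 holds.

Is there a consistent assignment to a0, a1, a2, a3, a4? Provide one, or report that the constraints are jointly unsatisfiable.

a0: False, a1: False, a2: True, a3: False, a4: False

  (1) a0=F, a1=F — not both ✓
  (2) {a3, a4, a2, a0}: 1 true — at least one ✓
  (3) {a1, a4, a0}: 0/3 true — not all ✓
  (4) {a1, a3, a4}: 0/3 true — not all ✓
  (5) {a1, a2}: 1 true — at least one ✓
  (6) a1=F, a0=F — same ✓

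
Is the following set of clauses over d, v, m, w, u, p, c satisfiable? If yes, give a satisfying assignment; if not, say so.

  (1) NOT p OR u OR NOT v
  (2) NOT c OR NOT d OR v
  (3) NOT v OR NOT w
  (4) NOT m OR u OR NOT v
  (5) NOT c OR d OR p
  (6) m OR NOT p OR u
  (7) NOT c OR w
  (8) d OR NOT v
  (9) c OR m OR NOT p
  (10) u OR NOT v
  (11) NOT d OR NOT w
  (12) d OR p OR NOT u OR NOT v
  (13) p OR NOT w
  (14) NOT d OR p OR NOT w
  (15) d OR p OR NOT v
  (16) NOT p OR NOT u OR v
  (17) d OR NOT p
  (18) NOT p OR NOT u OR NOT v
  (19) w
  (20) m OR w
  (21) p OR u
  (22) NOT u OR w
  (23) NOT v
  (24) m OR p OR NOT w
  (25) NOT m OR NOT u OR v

No satisfying assignment exists.

Case v = True:
  Clause (NOT v) is falsified — contradiction.
Case v = False:
  (w) forces w = True.
  (NOT d OR NOT w) forces d = False.
  (p OR NOT w) forces p = True.
  Clause (d OR NOT p) is falsified — contradiction.
Both cases fail, so the formula is unsatisfiable.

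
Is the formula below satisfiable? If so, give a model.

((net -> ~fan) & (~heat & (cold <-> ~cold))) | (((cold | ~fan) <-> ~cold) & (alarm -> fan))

cold = False, fan = False, net = True, alarm = False, heat = True

  ((net -> ~fan) & (~heat & (cold <-> ~cold))) | (((cold | ~fan) <-> ~cold) & (alarm -> fan)) = True
    (net -> ~fan) & (~heat & (cold <-> ~cold)) = False
      net -> ~fan = True
        ~fan = True
      ~heat & (cold <-> ~cold) = False
        ~heat = False
        cold <-> ~cold = False
          ~cold = True
    ((cold | ~fan) <-> ~cold) & (alarm -> fan) = True
      (cold | ~fan) <-> ~cold = True
        cold | ~fan = True
          ~fan = True
        ~cold = True
      alarm -> fan = True
The formula evaluates to True.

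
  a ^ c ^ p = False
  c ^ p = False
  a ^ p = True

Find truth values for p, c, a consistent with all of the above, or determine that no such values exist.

p = True, c = True, a = False

a ^ c ^ p = F ^ T ^ T = False ✓
c ^ p = T ^ T = False ✓
a ^ p = F ^ T = True ✓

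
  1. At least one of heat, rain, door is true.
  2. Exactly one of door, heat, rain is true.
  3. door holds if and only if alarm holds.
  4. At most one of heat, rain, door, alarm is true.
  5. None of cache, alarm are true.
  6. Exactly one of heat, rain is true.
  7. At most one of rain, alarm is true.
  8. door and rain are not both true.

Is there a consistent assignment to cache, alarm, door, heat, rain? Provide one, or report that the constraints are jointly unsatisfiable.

cache: False, alarm: False, door: False, heat: False, rain: True

  (1) {heat, rain, door}: 1 true — at least one ✓
  (2) {door, heat, rain}: 1 true — exactly one ✓
  (3) door=F, alarm=F — same ✓
  (4) {heat, rain, door, alarm}: 1 true — at most one ✓
  (5) {cache, alarm}: 0 true — none ✓
  (6) {heat, rain}: 1 true — exactly one ✓
  (7) {rain, alarm}: 1 true — at most one ✓
  (8) door=F, rain=T — not both ✓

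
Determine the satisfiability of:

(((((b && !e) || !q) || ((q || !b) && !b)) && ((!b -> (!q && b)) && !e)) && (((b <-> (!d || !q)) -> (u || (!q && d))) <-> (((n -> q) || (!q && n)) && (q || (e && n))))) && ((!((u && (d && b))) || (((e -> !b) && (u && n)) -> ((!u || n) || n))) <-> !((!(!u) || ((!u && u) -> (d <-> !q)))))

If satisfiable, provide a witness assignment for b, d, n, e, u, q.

UNSATISFIABLE

The conjunct (!((u && (d && b))) || (((e -> !b) && (u && n)) -> ((!u || n) || n))) <-> !((!(!u) || ((!u && u) -> (d <-> !q)))) is unsatisfiable on its own:
  u = True: simplifies to !((!((d && b)) || (((e -> !b) && n) -> (n || n)))).
    n = True: this becomes !((!((d && b)) || True)) = False.
    n = False: this becomes !((!((d && b)) || True)) = False.
  u = False: this becomes (True || True) <-> !True = False.
So the whole conjunction is unsatisfiable.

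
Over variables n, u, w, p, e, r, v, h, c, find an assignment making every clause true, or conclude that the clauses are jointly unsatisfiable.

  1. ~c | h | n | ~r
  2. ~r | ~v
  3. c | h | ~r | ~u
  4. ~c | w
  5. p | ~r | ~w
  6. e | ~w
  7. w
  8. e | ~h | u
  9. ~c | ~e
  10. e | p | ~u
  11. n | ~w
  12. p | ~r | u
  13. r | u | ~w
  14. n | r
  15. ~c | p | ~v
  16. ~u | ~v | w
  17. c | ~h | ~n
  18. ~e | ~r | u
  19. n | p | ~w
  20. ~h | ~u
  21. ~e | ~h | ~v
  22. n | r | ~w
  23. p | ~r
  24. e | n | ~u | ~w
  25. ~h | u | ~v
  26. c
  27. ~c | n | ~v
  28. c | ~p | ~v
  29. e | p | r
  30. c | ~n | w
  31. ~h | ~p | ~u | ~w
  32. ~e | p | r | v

The formula is unsatisfiable.

Case w = True:
  (e | ~w) forces e = True.
  (~c | ~e) forces c = False.
  Clause (c) is falsified — contradiction.
Case w = False:
  Clause (w) is falsified — contradiction.
Both cases fail, so the formula is unsatisfiable.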